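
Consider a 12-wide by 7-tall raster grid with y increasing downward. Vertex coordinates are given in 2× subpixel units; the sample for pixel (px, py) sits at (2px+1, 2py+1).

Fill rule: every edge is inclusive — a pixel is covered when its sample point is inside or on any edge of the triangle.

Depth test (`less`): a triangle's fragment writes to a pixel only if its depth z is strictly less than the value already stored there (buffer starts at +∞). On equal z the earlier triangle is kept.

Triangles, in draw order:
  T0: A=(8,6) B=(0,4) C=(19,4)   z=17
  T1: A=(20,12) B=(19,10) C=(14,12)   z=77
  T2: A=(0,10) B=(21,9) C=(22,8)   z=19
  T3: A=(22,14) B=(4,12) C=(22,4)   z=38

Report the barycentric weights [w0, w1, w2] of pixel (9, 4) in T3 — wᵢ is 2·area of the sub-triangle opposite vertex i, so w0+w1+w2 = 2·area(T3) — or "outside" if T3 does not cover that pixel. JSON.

T0:
  2·area = 38
  edge (8, 6)→(0, 4): d=(-8,-2) inclusive
  edge (0, 4)→(19, 4): d=(19,0) inclusive
  edge (19, 4)→(8, 6): d=(-11,2) inclusive
    (2,2)@(5, 5): e=[2,19,17] → X
    (3,2)@(7, 5): e=[6,19,13] → X
    (4,2)@(9, 5): e=[10,19,9] → X
    (5,2)@(11, 5): e=[14,19,5] → X
    (6,2)@(13, 5): e=[18,19,1] → X
    (7,2)@(15, 5): e=[22,19,-3] → .
    (2,3)@(5, 7): e=[-14,57,-5] → .
    (3,3)@(7, 7): e=[-10,57,-9] → .
    (4,3)@(9, 7): e=[-6,57,-13] → .
    (5,3)@(11, 7): e=[-2,57,-17] → .
    (6,3)@(13, 7): e=[2,57,-21] → .
  covered (5 px):
    . . . . . . . . . . . .
    . . . . . . . . . . . .
    . . X X X X X . . . . .
    . . . . . . . . . . . .
    . . . . . . . . . . . .
    . . . . . . . . . . . .
    . . . . . . . . . . . .
T1:
  2·area = 12  (B↔C swapped to make it positive)
  edge (20, 12)→(14, 12): d=(-6,0) inclusive
  edge (14, 12)→(19, 10): d=(5,-2) inclusive
  edge (19, 10)→(20, 12): d=(1,2) inclusive
    (8,5)@(17, 11): e=[6,1,5] → X
    (9,5)@(19, 11): e=[6,5,1] → X
    (10,5)@(21, 11): e=[6,9,-3] → .
    (8,6)@(17, 13): e=[-6,11,7] → .
    (9,6)@(19, 13): e=[-6,15,3] → .
  covered (2 px):
    . . . . . . . . . . . .
    . . . . . . . . . . . .
    . . . . . . . . . . . .
    . . . . . . . . . . . .
    . . . . . . . . . . . .
    . . . . . . . . X X . .
    . . . . . . . . . . . .
T2:
  2·area = 20  (B↔C swapped to make it positive)
  edge (0, 10)→(22, 8): d=(22,-2) inclusive
  edge (22, 8)→(21, 9): d=(-1,1) inclusive
  edge (21, 9)→(0, 10): d=(-21,1) inclusive
    (11,3)@(23, 7): e=[-20,0,40] → .  [on edge]
    (5,4)@(11, 9): e=[0,10,10] → X  [on edge]
    (6,4)@(13, 9): e=[4,8,8] → X
    (7,4)@(15, 9): e=[8,6,6] → X
    (8,4)@(17, 9): e=[12,4,4] → X
    (9,4)@(19, 9): e=[16,2,2] → X
    (10,4)@(21, 9): e=[20,0,0] → X  [on edge]
    (11,4)@(23, 9): e=[24,-2,-2] → .
    (5,5)@(11, 11): e=[44,8,-32] → .
    (6,5)@(13, 11): e=[48,6,-34] → .
    (7,5)@(15, 11): e=[52,4,-36] → .
    (8,5)@(17, 11): e=[56,2,-38] → .
    (9,5)@(19, 11): e=[60,0,-40] → .  [on edge]
    (8,6)@(17, 13): e=[100,0,-80] → .  [on edge]
  covered (6 px):
    . . . . . . . . . . . .
    . . . . . . . . . . . .
    . . . . . . . . . . . .
    . . . . . . . . . . . .
    . . . . . X X X X X X .
    . . . . . . . . . . . .
    . . . . . . . . . . . .
T3:
  2·area = 180
  edge (22, 14)→(4, 12): d=(-18,-2) inclusive
  edge (4, 12)→(22, 4): d=(18,-8) inclusive
  edge (22, 4)→(22, 14): d=(0,10) inclusive
    (10,2)@(21, 5): e=[160,10,10] → X
    (11,2)@(23, 5): e=[164,26,-10] → .
    (8,3)@(17, 7): e=[116,14,50] → X
    (9,3)@(19, 7): e=[120,30,30] → X
    (11,3)@(23, 7): e=[128,62,-10] → .
    (5,4)@(11, 9): e=[68,2,110] → X
    (6,4)@(13, 9): e=[72,18,90] → X
    (7,4)@(15, 9): e=[76,34,70] → X
    (11,4)@(23, 9): e=[92,98,-10] → .
    (3,5)@(7, 11): e=[24,6,150] → X
    (4,5)@(9, 11): e=[28,22,130] → X
    (11,5)@(23, 11): e=[56,134,-10] → .
    (6,6)@(13, 13): e=[0,90,90] → X  [on edge]
  covered (23 px):
    . . . . . . . . . . . .
    . . . . . . . . . . . .
    . . . . . . . . . . X .
    . . . . . . . . X X X .
    . . . . . X X X X X X .
    . . . X X X X X X X X .
    . . . . . . X X X X X .

Final: [66,30,84]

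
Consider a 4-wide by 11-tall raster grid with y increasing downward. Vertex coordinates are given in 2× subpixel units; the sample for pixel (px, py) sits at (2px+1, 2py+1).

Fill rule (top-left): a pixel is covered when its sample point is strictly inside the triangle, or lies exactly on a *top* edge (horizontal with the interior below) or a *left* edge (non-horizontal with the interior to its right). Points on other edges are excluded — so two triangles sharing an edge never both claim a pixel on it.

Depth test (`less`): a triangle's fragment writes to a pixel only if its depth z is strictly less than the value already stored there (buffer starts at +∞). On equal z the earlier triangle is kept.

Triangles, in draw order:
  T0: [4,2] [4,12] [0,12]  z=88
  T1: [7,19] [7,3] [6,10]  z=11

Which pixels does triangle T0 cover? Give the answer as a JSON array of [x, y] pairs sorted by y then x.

T0:
  2·area = 40
  edge (4, 2)→(4, 12): d=(0,10) right/bottom  bias=-1
  edge (4, 12)→(0, 12): d=(-4,0) right/bottom  bias=-1
  edge (0, 12)→(4, 2): d=(4,-10) top-left  bias=+0
    (1,2)@(3, 5): e=[10,28,2] → #
    (2,2)@(5, 5): e=[-10,28,22] → ·
    (1,3)@(3, 7): e=[10,20,10] → #
    (2,3)@(5, 7): e=[-10,20,30] → ·
    (1,4)@(3, 9): e=[10,12,18] → #
    (2,4)@(5, 9): e=[-10,12,38] → ·
    (0,5)@(1, 11): e=[30,4,6] → #
    (2,5)@(5, 11): e=[-10,4,46] → ·
    (0,6)@(1, 13): e=[30,-4,14] → ·
    (1,6)@(3, 13): e=[10,-4,34] → ·
  covered (5 px):
    · · · ·
    · · · ·
    · # · ·
    · # · ·
    · # · ·
    # # · ·
    · · · ·
    · · · ·
    · · · ·
    · · · ·
    · · · ·
T1:
  2·area = 16  (B↔C swapped to make it positive)
  edge (7, 19)→(6, 10): d=(-1,-9) top-left  bias=+0
  edge (6, 10)→(7, 3): d=(1,-7) top-left  bias=+0
  edge (7, 3)→(7, 19): d=(0,16) right/bottom  bias=-1
    (2,0)@(5, 1): e=[0,-16,32] → ·  [on edge]
    (3,0)@(7, 1): e=[18,-2,0] → ·  [on edge]
    (3,1)@(7, 3): e=[16,0,0] → ·  [on edge]
    (3,2)@(7, 5): e=[14,2,0] → ·  [on edge]
    (3,3)@(7, 7): e=[12,4,0] → ·  [on edge]
    (3,4)@(7, 9): e=[10,6,0] → ·  [on edge]
    (3,5)@(7, 11): e=[8,8,0] → ·  [on edge]
    (3,6)@(7, 13): e=[6,10,0] → ·  [on edge]
    (3,7)@(7, 15): e=[4,12,0] → ·  [on edge]
    (2,8)@(5, 17): e=[-16,0,32] → ·  [on edge]
    (3,8)@(7, 17): e=[2,14,0] → ·  [on edge]
    (3,9)@(7, 19): e=[0,16,0] → ·  [on edge]
    (3,10)@(7, 21): e=[-2,18,0] → ·  [on edge]
  covered (0 px):
    · · · ·
    · · · ·
    · · · ·
    · · · ·
    · · · ·
    · · · ·
    · · · ·
    · · · ·
    · · · ·
    · · · ·
    · · · ·

Result: [[1,2],[1,3],[1,4],[0,5],[1,5]]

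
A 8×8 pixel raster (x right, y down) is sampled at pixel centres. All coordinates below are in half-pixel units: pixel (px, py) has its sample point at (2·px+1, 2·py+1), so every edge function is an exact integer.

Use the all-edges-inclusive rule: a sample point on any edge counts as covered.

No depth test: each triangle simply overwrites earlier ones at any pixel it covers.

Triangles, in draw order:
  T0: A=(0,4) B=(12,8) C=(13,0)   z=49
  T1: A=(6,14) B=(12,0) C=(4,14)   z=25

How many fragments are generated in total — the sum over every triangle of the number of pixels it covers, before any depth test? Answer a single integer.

T0:
  2·area = 100  (B↔C swapped to make it positive)
  edge (0, 4)→(13, 0): d=(13,-4) inclusive
  edge (13, 0)→(12, 8): d=(-1,8) inclusive
  edge (12, 8)→(0, 4): d=(-12,-4) inclusive
    (5,0)@(11, 1): e=[5,15,80] → █
    (6,0)@(13, 1): e=[13,-1,88] → ·
    (2,1)@(5, 3): e=[7,61,32] → █
    (3,1)@(7, 3): e=[15,45,40] → █
    (4,1)@(9, 3): e=[23,29,48] → █
    (6,1)@(13, 3): e=[39,-3,64] → ·
    (1,2)@(3, 5): e=[25,75,0] → █  [on edge]
    (6,2)@(13, 5): e=[65,-5,40] → ·
    (1,3)@(3, 7): e=[51,73,-24] → ·
    (2,3)@(5, 7): e=[59,57,-16] → ·
    (3,3)@(7, 7): e=[67,41,-8] → ·
    (4,3)@(9, 7): e=[75,25,0] → █  [on edge]
    (7,4)@(15, 9): e=[125,-25,0] → ·  [on edge]
  covered (12 px):
    · · · · · █ · ·
    · · █ █ █ █ · ·
    · █ █ █ █ █ · ·
    · · · · █ █ · ·
    · · · · · · · ·
    · · · · · · · ·
    · · · · · · · ·
    · · · · · · · ·
T1:
  2·area = 28  (B↔C swapped to make it positive)
  edge (6, 14)→(4, 14): d=(-2,0) inclusive
  edge (4, 14)→(12, 0): d=(8,-14) inclusive
  edge (12, 0)→(6, 14): d=(-6,14) inclusive
    (4,3)@(9, 7): e=[14,14,0] → █  [on edge]
    (5,3)@(11, 7): e=[14,42,-28] → ·
    (3,4)@(7, 9): e=[10,2,16] → █
    (4,4)@(9, 9): e=[10,30,-12] → ·
    (3,5)@(7, 11): e=[6,18,4] → █
    (4,5)@(9, 11): e=[6,46,-24] → ·
    (2,6)@(5, 13): e=[2,6,20] → █
    (3,6)@(7, 13): e=[2,34,-8] → ·
    (2,7)@(5, 15): e=[-2,22,8] → ·
  covered (4 px):
    · · · · · · · ·
    · · · · · · · ·
    · · · · · · · ·
    · · · · █ · · ·
    · · · █ · · · ·
    · · · █ · · · ·
    · · █ · · · · ·
    · · · · · · · ·

Answer: 16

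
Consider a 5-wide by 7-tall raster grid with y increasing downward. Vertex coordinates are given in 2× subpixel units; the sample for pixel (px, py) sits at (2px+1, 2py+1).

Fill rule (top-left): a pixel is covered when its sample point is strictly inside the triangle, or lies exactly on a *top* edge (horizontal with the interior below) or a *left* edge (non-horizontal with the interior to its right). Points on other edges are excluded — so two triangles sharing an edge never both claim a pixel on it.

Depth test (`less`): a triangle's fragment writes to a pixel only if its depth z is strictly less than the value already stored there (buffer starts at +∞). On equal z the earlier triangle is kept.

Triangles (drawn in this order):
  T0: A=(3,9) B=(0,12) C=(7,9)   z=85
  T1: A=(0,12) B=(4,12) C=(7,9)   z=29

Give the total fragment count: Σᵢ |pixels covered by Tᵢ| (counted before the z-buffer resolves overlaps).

T0:
  2·area = 12  (B↔C swapped to make it positive)
  edge (3, 9)→(7, 9): d=(4,0) top-left  bias=+0
  edge (7, 9)→(0, 12): d=(-7,3) right/bottom  bias=-1
  edge (0, 12)→(3, 9): d=(3,-3) top-left  bias=+0
    (4,1)@(9, 3): e=[-24,36,0] → .  [on edge]
    (3,2)@(7, 5): e=[-16,28,0] → .  [on edge]
    (2,3)@(5, 7): e=[-8,20,0] → .  [on edge]
    (0,4)@(1, 9): e=[0,18,-6] → .  [on edge]
    (1,4)@(3, 9): e=[0,12,0] → X  [on edge]
    (2,4)@(5, 9): e=[0,6,6] → X  [on edge]
    (3,4)@(7, 9): e=[0,0,12] → .  [on edge]
    (4,4)@(9, 9): e=[0,-6,18] → .  [on edge]
    (0,5)@(1, 11): e=[8,4,0] → X  [on edge]
    (1,5)@(3, 11): e=[8,-2,6] → .
    (2,5)@(5, 11): e=[8,-8,12] → .
    (0,6)@(1, 13): e=[16,-10,6] → .
  covered (3 px):
    . . . . .
    . . . . .
    . . . . .
    . . . . .
    . X X . .
    X . . . .
    . . . . .
T1:
  2·area = 12  (B↔C swapped to make it positive)
  edge (0, 12)→(7, 9): d=(7,-3) top-left  bias=+0
  edge (7, 9)→(4, 12): d=(-3,3) right/bottom  bias=-1
  edge (4, 12)→(0, 12): d=(-4,0) right/bottom  bias=-1
    (4,3)@(9, 7): e=[-8,0,20] → .  [on edge]
    (3,4)@(7, 9): e=[0,0,12] → .  [on edge]
    (1,5)@(3, 11): e=[2,6,4] → X
    (2,5)@(5, 11): e=[8,0,4] → .  [on edge]
    (1,6)@(3, 13): e=[16,0,-4] → .  [on edge]
  covered (1 px):
    . . . . .
    . . . . .
    . . . . .
    . . . . .
    . . . . .
    . X . . .
    . . . . .

Result: 4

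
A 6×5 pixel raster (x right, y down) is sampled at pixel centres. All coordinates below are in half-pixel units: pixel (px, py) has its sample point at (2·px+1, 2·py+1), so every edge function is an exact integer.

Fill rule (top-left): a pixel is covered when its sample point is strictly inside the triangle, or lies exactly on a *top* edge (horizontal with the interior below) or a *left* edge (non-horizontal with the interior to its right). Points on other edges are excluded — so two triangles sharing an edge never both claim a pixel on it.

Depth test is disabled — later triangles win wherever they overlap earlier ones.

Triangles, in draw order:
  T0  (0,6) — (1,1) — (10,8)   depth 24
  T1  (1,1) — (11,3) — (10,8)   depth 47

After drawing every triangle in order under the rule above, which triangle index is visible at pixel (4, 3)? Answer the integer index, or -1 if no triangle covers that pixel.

T0:
  2·area = 52
  edge (0, 6)→(1, 1): d=(1,-5) top-left  bias=+0
  edge (1, 1)→(10, 8): d=(9,7) right/bottom  bias=-1
  edge (10, 8)→(0, 6): d=(-10,-2) top-left  bias=+0
    (0,0)@(1, 1): e=[0,0,52] → .  [on edge]
    (0,1)@(1, 3): e=[2,18,32] → X
    (1,1)@(3, 3): e=[12,4,36] → X
    (2,1)@(5, 3): e=[22,-10,40] → .
    (0,2)@(1, 5): e=[4,36,12] → X
    (2,2)@(5, 5): e=[24,8,20] → X
    (3,2)@(7, 5): e=[34,-6,24] → .
    (0,3)@(1, 7): e=[6,54,-8] → .
    (1,3)@(3, 7): e=[16,40,-4] → .
    (2,3)@(5, 7): e=[26,26,0] → X  [on edge]
    (3,3)@(7, 7): e=[36,12,4] → X
    (4,3)@(9, 7): e=[46,-2,8] → .
  covered (7 px):
    . . . . . .
    X X . . . .
    X X X . . .
    . . X X . .
    . . . . . .
T1:
  2·area = 52
  edge (1, 1)→(11, 3): d=(10,2) right/bottom  bias=-1
  edge (11, 3)→(10, 8): d=(-1,5) right/bottom  bias=-1
  edge (10, 8)→(1, 1): d=(-9,-7) top-left  bias=+0
    (0,0)@(1, 1): e=[0,52,0] → .  [on edge]
    (2,1)@(5, 3): e=[12,30,10] → X
    (3,1)@(7, 3): e=[8,20,24] → X
    (4,1)@(9, 3): e=[4,10,38] → X
    (5,1)@(11, 3): e=[0,0,52] → .  [on edge]
    (2,2)@(5, 5): e=[32,28,-8] → .
    (3,2)@(7, 5): e=[28,18,6] → X
    (5,2)@(11, 5): e=[20,-2,34] → .
    (3,3)@(7, 7): e=[48,16,-12] → .
    (4,3)@(9, 7): e=[44,6,2] → X
    (5,3)@(11, 7): e=[40,-4,16] → .
    (4,4)@(9, 9): e=[64,4,-16] → .
  covered (6 px):
    . . . . . .
    . . X X X .
    . . . X X .
    . . . . X .
    . . . . . .

Z-buffer (winner per pixel, '.' = empty):
  . . . . . .
  0 0 1 1 1 .
  0 0 0 1 1 .
  . . 0 0 1 .
  . . . . . .

Answer: 1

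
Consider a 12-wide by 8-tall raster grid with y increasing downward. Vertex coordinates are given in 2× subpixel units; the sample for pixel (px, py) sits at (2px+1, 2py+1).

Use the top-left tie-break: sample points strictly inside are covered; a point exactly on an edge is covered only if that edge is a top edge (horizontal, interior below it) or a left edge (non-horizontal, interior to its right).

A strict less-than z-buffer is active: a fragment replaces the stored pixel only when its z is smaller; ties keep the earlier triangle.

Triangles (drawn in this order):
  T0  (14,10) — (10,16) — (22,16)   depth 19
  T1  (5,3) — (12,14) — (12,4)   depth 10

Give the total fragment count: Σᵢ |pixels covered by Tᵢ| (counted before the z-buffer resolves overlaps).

T0:
  2·area = 72  (B↔C swapped to make it positive)
  edge (14, 10)→(22, 16): d=(8,6) right/bottom  bias=-1
  edge (22, 16)→(10, 16): d=(-12,0) right/bottom  bias=-1
  edge (10, 16)→(14, 10): d=(4,-6) top-left  bias=+0
    (7,5)@(15, 11): e=[2,60,10] → #
    (8,5)@(17, 11): e=[-10,60,22] → ·
    (6,6)@(13, 13): e=[30,36,6] → #
    (8,6)@(17, 13): e=[6,36,30] → #
    (9,6)@(19, 13): e=[-6,36,42] → ·
    (5,7)@(11, 15): e=[58,12,2] → #
    (9,7)@(19, 15): e=[10,12,50] → #
    (10,7)@(21, 15): e=[-2,12,62] → ·
  covered (9 px):
    · · · · · · · · · · · ·
    · · · · · · · · · · · ·
    · · · · · · · · · · · ·
    · · · · · · · · · · · ·
    · · · · · · · · · · · ·
    · · · · · · · # · · · ·
    · · · · · · # # # · · ·
    · · · · · # # # # # · ·
T1:
  2·area = 70  (B↔C swapped to make it positive)
  edge (5, 3)→(12, 4): d=(7,1) right/bottom  bias=-1
  edge (12, 4)→(12, 14): d=(0,10) right/bottom  bias=-1
  edge (12, 14)→(5, 3): d=(-7,-11) top-left  bias=+0
    (2,1)@(5, 3): e=[0,70,0] → ·  [on edge]
    (3,2)@(7, 5): e=[12,50,8] → #
    (4,2)@(9, 5): e=[10,30,30] → #
    (5,2)@(11, 5): e=[8,10,52] → #
    (6,2)@(13, 5): e=[6,-10,74] → ·
    (9,2)@(19, 5): e=[0,-70,140] → ·  [on edge]
    (3,3)@(7, 7): e=[26,50,-6] → ·
    (4,3)@(9, 7): e=[24,30,16] → #
    (6,3)@(13, 7): e=[20,-10,60] → ·
    (4,4)@(9, 9): e=[38,30,2] → #
    (6,4)@(13, 9): e=[34,-10,46] → ·
    (4,5)@(9, 11): e=[52,30,-12] → ·
  covered (8 px):
    · · · · · · · · · · · ·
    · · · · · · · · · · · ·
    · · · # # # · · · · · ·
    · · · · # # · · · · · ·
    · · · · # # · · · · · ·
    · · · · · # · · · · · ·
    · · · · · · · · · · · ·
    · · · · · · · · · · · ·

Answer: 17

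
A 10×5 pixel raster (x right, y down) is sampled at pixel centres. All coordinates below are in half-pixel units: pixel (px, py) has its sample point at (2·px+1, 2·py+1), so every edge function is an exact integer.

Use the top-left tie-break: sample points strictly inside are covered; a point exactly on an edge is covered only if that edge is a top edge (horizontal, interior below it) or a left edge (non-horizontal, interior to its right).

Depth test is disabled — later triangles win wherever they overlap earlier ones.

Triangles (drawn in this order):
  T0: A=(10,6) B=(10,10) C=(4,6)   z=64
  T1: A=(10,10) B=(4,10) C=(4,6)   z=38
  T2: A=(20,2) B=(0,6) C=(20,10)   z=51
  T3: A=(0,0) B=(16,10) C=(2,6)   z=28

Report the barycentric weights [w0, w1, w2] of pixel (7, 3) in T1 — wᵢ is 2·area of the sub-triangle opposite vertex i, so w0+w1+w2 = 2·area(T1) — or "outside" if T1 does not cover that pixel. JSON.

T0:
  2·area = 24
  edge (10, 6)→(10, 10): d=(0,4) right/bottom  bias=-1
  edge (10, 10)→(4, 6): d=(-6,-4) top-left  bias=+0
  edge (4, 6)→(10, 6): d=(6,0) top-left  bias=+0
    (3,3)@(7, 7): e=[12,6,6] → X
    (4,3)@(9, 7): e=[4,14,6] → X
    (5,3)@(11, 7): e=[-4,22,6] → .
    (3,4)@(7, 9): e=[12,-6,18] → .
    (4,4)@(9, 9): e=[4,2,18] → X
    (5,4)@(11, 9): e=[-4,10,18] → .
  covered (3 px):
    . . . . . . . . . .
    . . . . . . . . . .
    . . . . . . . . . .
    . . . X X . . . . .
    . . . . X . . . . .
T1:
  2·area = 24
  edge (10, 10)→(4, 10): d=(-6,0) right/bottom  bias=-1
  edge (4, 10)→(4, 6): d=(0,-4) top-left  bias=+0
  edge (4, 6)→(10, 10): d=(6,4) right/bottom  bias=-1
    (2,3)@(5, 7): e=[18,4,2] → X
    (3,3)@(7, 7): e=[18,12,-6] → .
    (2,4)@(5, 9): e=[6,4,14] → X
    (3,4)@(7, 9): e=[6,12,6] → X
    (4,4)@(9, 9): e=[6,20,-2] → .
  covered (3 px):
    . . . . . . . . . .
    . . . . . . . . . .
    . . . . . . . . . .
    . . X . . . . . . .
    . . X X . . . . . .
T2:
  2·area = 160  (B↔C swapped to make it positive)
  edge (20, 2)→(20, 10): d=(0,8) right/bottom  bias=-1
  edge (20, 10)→(0, 6): d=(-20,-4) top-left  bias=+0
  edge (0, 6)→(20, 2): d=(20,-4) top-left  bias=+0
    (7,1)@(15, 3): e=[40,120,0] → X  [on edge]
    (8,1)@(17, 3): e=[24,128,8] → X
    (9,1)@(19, 3): e=[8,136,16] → X
    (2,2)@(5, 5): e=[120,40,0] → X  [on edge]
    (3,2)@(7, 5): e=[104,48,8] → X
    (4,2)@(9, 5): e=[88,56,16] → X
    (5,2)@(11, 5): e=[72,64,24] → X
    (6,2)@(13, 5): e=[56,72,32] → X
    (2,3)@(5, 7): e=[120,0,40] → X  [on edge]
    (2,4)@(5, 9): e=[120,-40,80] → .
    (3,4)@(7, 9): e=[104,-32,88] → .
    (4,4)@(9, 9): e=[88,-24,96] → .
    (7,4)@(15, 9): e=[40,0,120] → X  [on edge]
  covered (22 px):
    . . . . . . . . . .
    . . . . . . . X X X
    . . X X X X X X X X
    . . X X X X X X X X
    . . . . . . . X X X
T3:
  2·area = 76
  edge (0, 0)→(16, 10): d=(16,10) right/bottom  bias=-1
  edge (16, 10)→(2, 6): d=(-14,-4) top-left  bias=+0
  edge (2, 6)→(0, 0): d=(-2,-6) top-left  bias=+0
    (0,0)@(1, 1): e=[6,66,4] → X
    (1,0)@(3, 1): e=[-14,74,16] → .
    (0,1)@(1, 3): e=[38,38,0] → X  [on edge]
    (1,1)@(3, 3): e=[18,46,12] → X
    (2,1)@(5, 3): e=[-2,54,24] → .
    (0,2)@(1, 5): e=[70,10,-4] → .
    (1,2)@(3, 5): e=[50,18,8] → X
    (2,2)@(5, 5): e=[30,26,20] → X
    (3,2)@(7, 5): e=[10,34,32] → X
    (4,2)@(9, 5): e=[-10,42,44] → .
    (1,3)@(3, 7): e=[82,-10,4] → .
    (2,3)@(5, 7): e=[62,-2,16] → .
    (1,4)@(3, 9): e=[114,-38,0] → .  [on edge]
  covered (10 px):
    X . . . . . . . . .
    X X . . . . . . . .
    . X X X . . . . . .
    . . . X X X . . . .
    . . . . . . X . . .

Answer: "outside"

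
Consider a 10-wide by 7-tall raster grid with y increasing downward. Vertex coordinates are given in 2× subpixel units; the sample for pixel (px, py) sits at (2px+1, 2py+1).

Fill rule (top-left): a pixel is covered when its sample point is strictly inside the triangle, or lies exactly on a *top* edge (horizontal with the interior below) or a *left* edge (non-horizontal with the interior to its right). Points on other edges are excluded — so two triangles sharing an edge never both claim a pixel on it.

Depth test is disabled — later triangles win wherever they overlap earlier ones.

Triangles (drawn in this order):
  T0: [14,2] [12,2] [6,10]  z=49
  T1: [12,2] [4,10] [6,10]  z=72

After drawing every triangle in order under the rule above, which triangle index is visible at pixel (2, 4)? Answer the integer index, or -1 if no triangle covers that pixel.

T0:
  2·area = 16  (B↔C swapped to make it positive)
  edge (14, 2)→(6, 10): d=(-8,8) right/bottom  bias=-1
  edge (6, 10)→(12, 2): d=(6,-8) top-left  bias=+0
  edge (12, 2)→(14, 2): d=(2,0) top-left  bias=+0
    (7,0)@(15, 1): e=[0,18,-2] → .  [on edge]
    (6,1)@(13, 3): e=[0,14,2] → .  [on edge]
    (5,2)@(11, 5): e=[0,10,6] → .  [on edge]
    (4,3)@(9, 7): e=[0,6,10] → .  [on edge]
    (3,4)@(7, 9): e=[0,2,14] → .  [on edge]
    (2,5)@(5, 11): e=[0,-2,18] → .  [on edge]
    (1,6)@(3, 13): e=[0,-6,22] → .  [on edge]
  covered (0 px):
    . . . . . . . . . .
    . . . . . . . . . .
    . . . . . . . . . .
    . . . . . . . . . .
    . . . . . . . . . .
    . . . . . . . . . .
    . . . . . . . . . .
T1:
  2·area = 16  (B↔C swapped to make it positive)
  edge (12, 2)→(6, 10): d=(-6,8) right/bottom  bias=-1
  edge (6, 10)→(4, 10): d=(-2,0) right/bottom  bias=-1
  edge (4, 10)→(12, 2): d=(8,-8) top-left  bias=+0
    (6,0)@(13, 1): e=[-2,18,0] → .  [on edge]
    (5,1)@(11, 3): e=[2,14,0] → X  [on edge]
    (6,1)@(13, 3): e=[-14,14,16] → .
    (4,2)@(9, 5): e=[6,10,0] → X  [on edge]
    (5,2)@(11, 5): e=[-10,10,16] → .
    (3,3)@(7, 7): e=[10,6,0] → X  [on edge]
    (4,3)@(9, 7): e=[-6,6,16] → .
    (2,4)@(5, 9): e=[14,2,0] → X  [on edge]
    (3,4)@(7, 9): e=[-2,2,16] → .
    (1,5)@(3, 11): e=[18,-2,0] → .  [on edge]
    (2,5)@(5, 11): e=[2,-2,16] → .
    (0,6)@(1, 13): e=[22,-6,0] → .  [on edge]
  covered (4 px):
    . . . . . . . . . .
    . . . . . X . . . .
    . . . . X . . . . .
    . . . X . . . . . .
    . . X . . . . . . .
    . . . . . . . . . .
    . . . . . . . . . .

Z-buffer (winner per pixel, '.' = empty):
  . . . . . . . . . .
  . . . . . 1 . . . .
  . . . . 1 . . . . .
  . . . 1 . . . . . .
  . . 1 . . . . . . .
  . . . . . . . . . .
  . . . . . . . . . .

Result: 1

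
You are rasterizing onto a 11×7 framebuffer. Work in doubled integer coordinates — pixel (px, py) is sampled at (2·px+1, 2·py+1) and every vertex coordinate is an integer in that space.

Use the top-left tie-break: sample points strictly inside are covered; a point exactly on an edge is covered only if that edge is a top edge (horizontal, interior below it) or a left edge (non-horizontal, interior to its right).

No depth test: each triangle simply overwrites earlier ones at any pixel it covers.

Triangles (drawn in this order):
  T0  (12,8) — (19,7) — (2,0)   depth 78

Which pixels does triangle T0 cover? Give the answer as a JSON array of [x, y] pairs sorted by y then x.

T0:
  2·area = 66  (B↔C swapped to make it positive)
  edge (12, 8)→(2, 0): d=(-10,-8) top-left  bias=+0
  edge (2, 0)→(19, 7): d=(17,7) right/bottom  bias=-1
  edge (19, 7)→(12, 8): d=(-7,1) right/bottom  bias=-1
    (3,1)@(7, 3): e=[10,16,40] → X
    (4,1)@(9, 3): e=[26,2,38] → X
    (5,1)@(11, 3): e=[42,-12,36] → .
    (3,2)@(7, 5): e=[-10,50,26] → .
    (4,2)@(9, 5): e=[6,36,24] → X
    (5,2)@(11, 5): e=[22,22,22] → X
    (6,2)@(13, 5): e=[38,8,20] → X
    (7,2)@(15, 5): e=[54,-6,18] → .
    (4,3)@(9, 7): e=[-14,70,10] → .
    (5,3)@(11, 7): e=[2,56,8] → X
    (7,3)@(15, 7): e=[34,28,4] → X
    (8,3)@(17, 7): e=[50,14,2] → X
    (9,3)@(19, 7): e=[66,0,0] → .  [on edge]
    (2,4)@(5, 9): e=[-66,132,0] → .  [on edge]
  covered (9 px):
    . . . . . . . . . . .
    . . . X X . . . . . .
    . . . . X X X . . . .
    . . . . . X X X X . .
    . . . . . . . . . . .
    . . . . . . . . . . .
    . . . . . . . . . . .

Final: [[3,1],[4,1],[4,2],[5,2],[6,2],[5,3],[6,3],[7,3],[8,3]]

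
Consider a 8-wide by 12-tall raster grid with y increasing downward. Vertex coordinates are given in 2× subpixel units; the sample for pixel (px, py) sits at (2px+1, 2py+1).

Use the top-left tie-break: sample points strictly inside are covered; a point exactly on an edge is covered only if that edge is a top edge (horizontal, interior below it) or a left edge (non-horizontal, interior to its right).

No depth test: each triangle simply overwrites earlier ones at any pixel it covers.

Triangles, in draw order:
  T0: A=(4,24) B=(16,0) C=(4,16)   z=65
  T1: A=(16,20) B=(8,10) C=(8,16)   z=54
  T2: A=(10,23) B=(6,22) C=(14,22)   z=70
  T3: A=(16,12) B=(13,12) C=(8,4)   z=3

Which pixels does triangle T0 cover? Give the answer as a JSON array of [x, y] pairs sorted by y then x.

T0:
  2·area = 96  (B↔C swapped to make it positive)
  edge (4, 24)→(4, 16): d=(0,-8) top-left  bias=+0
  edge (4, 16)→(16, 0): d=(12,-16) top-left  bias=+0
  edge (16, 0)→(4, 24): d=(-12,24) right/bottom  bias=-1
    (6,2)@(13, 5): e=[72,12,12] → #
    (7,2)@(15, 5): e=[88,44,-36] → ·
    (5,3)@(11, 7): e=[56,4,36] → #
    (6,3)@(13, 7): e=[72,36,-12] → ·
    (5,4)@(11, 9): e=[56,28,12] → #
    (6,4)@(13, 9): e=[72,60,-36] → ·
    (4,5)@(9, 11): e=[40,20,36] → #
    (5,5)@(11, 11): e=[56,52,-12] → ·
    (3,6)@(7, 13): e=[24,12,60] → #
    (5,6)@(11, 13): e=[56,76,-36] → ·
    (2,7)@(5, 15): e=[8,4,84] → #
    (4,7)@(9, 15): e=[40,68,-12] → ·
  covered (12 px):
    · · · · · · · ·
    · · · · · · · ·
    · · · · · · # ·
    · · · · · # · ·
    · · · · · # · ·
    · · · · # · · ·
    · · · # # · · ·
    · · # # · · · ·
    · · # # · · · ·
    · · # · · · · ·
    · · # · · · · ·
    · · · · · · · ·
T1:
  2·area = 48  (B↔C swapped to make it positive)
  edge (16, 20)→(8, 16): d=(-8,-4) top-left  bias=+0
  edge (8, 16)→(8, 10): d=(0,-6) top-left  bias=+0
  edge (8, 10)→(16, 20): d=(8,10) right/bottom  bias=-1
    (4,6)@(9, 13): e=[28,6,14] → #
    (5,6)@(11, 13): e=[36,18,-6] → ·
    (4,7)@(9, 15): e=[12,6,30] → #
    (5,7)@(11, 15): e=[20,18,10] → #
    (6,7)@(13, 15): e=[28,30,-10] → ·
    (4,8)@(9, 17): e=[-4,6,46] → ·
    (5,8)@(11, 17): e=[4,18,26] → #
    (6,8)@(13, 17): e=[12,30,6] → #
    (7,8)@(15, 17): e=[20,42,-14] → ·
    (5,9)@(11, 19): e=[-12,18,42] → ·
    (6,9)@(13, 19): e=[-4,30,22] → ·
    (7,9)@(15, 19): e=[4,42,2] → #
  covered (6 px):
    · · · · · · · ·
    · · · · · · · ·
    · · · · · · · ·
    · · · · · · · ·
    · · · · · · · ·
    · · · · · · · ·
    · · · · # · · ·
    · · · · # # · ·
    · · · · · # # ·
    · · · · · · · #
    · · · · · · · ·
    · · · · · · · ·
T2:
  2·area = 8
  edge (10, 23)→(6, 22): d=(-4,-1) top-left  bias=+0
  edge (6, 22)→(14, 22): d=(8,0) top-left  bias=+0
  edge (14, 22)→(10, 23): d=(-4,1) right/bottom  bias=-1
  covered (0 px):
    · · · · · · · ·
    · · · · · · · ·
    · · · · · · · ·
    · · · · · · · ·
    · · · · · · · ·
    · · · · · · · ·
    · · · · · · · ·
    · · · · · · · ·
    · · · · · · · ·
    · · · · · · · ·
    · · · · · · · ·
    · · · · · · · ·
T3:
  2·area = 24
  edge (16, 12)→(13, 12): d=(-3,0) right/bottom  bias=-1
  edge (13, 12)→(8, 4): d=(-5,-8) top-left  bias=+0
  edge (8, 4)→(16, 12): d=(8,8) right/bottom  bias=-1
    (2,0)@(5, 1): e=[33,-9,0] → ·  [on edge]
    (3,1)@(7, 3): e=[27,-3,0] → ·  [on edge]
    (4,2)@(9, 5): e=[21,3,0] → ·  [on edge]
    (5,3)@(11, 7): e=[15,9,0] → ·  [on edge]
    (6,4)@(13, 9): e=[9,15,0] → ·  [on edge]
    (6,5)@(13, 11): e=[3,5,16] → #
    (7,5)@(15, 11): e=[3,21,0] → ·  [on edge]
    (6,6)@(13, 13): e=[-3,-5,32] → ·
  covered (1 px):
    · · · · · · · ·
    · · · · · · · ·
    · · · · · · · ·
    · · · · · · · ·
    · · · · · · · ·
    · · · · · · # ·
    · · · · · · · ·
    · · · · · · · ·
    · · · · · · · ·
    · · · · · · · ·
    · · · · · · · ·
    · · · · · · · ·

Final: [[6,2],[5,3],[5,4],[4,5],[3,6],[4,6],[2,7],[3,7],[2,8],[3,8],[2,9],[2,10]]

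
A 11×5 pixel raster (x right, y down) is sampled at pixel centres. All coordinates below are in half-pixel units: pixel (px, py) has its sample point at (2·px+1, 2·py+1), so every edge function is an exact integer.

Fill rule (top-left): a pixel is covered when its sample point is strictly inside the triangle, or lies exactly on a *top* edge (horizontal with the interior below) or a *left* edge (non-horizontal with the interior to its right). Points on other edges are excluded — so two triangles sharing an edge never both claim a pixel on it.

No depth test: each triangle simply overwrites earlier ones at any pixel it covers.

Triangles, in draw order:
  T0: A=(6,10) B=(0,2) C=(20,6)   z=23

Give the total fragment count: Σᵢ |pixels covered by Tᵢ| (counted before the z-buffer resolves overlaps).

T0:
  2·area = 136
  edge (6, 10)→(0, 2): d=(-6,-8) top-left  bias=+0
  edge (0, 2)→(20, 6): d=(20,4) right/bottom  bias=-1
  edge (20, 6)→(6, 10): d=(-14,4) right/bottom  bias=-1
    (0,1)@(1, 3): e=[2,16,118] → X
    (1,1)@(3, 3): e=[18,8,110] → X
    (2,1)@(5, 3): e=[34,0,102] → .  [on edge]
    (0,2)@(1, 5): e=[-10,56,90] → .
    (1,2)@(3, 5): e=[6,48,82] → X
    (2,2)@(5, 5): e=[22,40,74] → X
    (3,2)@(7, 5): e=[38,32,66] → X
    (4,2)@(9, 5): e=[54,24,58] → X
    (5,2)@(11, 5): e=[70,16,50] → X
    (6,2)@(13, 5): e=[86,8,42] → X
    (7,2)@(15, 5): e=[102,0,34] → .  [on edge]
    (1,3)@(3, 7): e=[-6,88,54] → .
  covered (16 px):
    . . . . . . . . . . .
    X X . . . . . . . . .
    . X X X X X X . . . .
    . . X X X X X X . . .
    . . . X X . . . . . .

Answer: 16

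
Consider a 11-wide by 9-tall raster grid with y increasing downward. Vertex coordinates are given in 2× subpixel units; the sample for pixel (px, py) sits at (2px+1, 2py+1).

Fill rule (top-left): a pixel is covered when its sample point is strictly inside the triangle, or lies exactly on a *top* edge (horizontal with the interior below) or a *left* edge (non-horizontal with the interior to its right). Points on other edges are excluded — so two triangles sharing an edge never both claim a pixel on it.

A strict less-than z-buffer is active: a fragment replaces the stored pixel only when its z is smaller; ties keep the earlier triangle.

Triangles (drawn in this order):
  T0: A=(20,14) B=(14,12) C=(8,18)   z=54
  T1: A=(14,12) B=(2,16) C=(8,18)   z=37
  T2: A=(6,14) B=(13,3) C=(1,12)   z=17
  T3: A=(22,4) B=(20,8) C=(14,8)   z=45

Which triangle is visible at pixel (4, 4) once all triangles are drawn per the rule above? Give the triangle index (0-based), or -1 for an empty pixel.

T0:
  2·area = 48  (B↔C swapped to make it positive)
  edge (20, 14)→(8, 18): d=(-12,4) right/bottom  bias=-1
  edge (8, 18)→(14, 12): d=(6,-6) top-left  bias=+0
  edge (14, 12)→(20, 14): d=(6,2) right/bottom  bias=-1
    (10,2)@(21, 5): e=[104,0,-56] → .  [on edge]
    (9,3)@(19, 7): e=[88,0,-40] → .  [on edge]
    (2,4)@(5, 9): e=[120,-72,0] → .  [on edge]
    (8,4)@(17, 9): e=[72,0,-24] → .  [on edge]
    (5,5)@(11, 11): e=[72,-24,0] → .  [on edge]
    (7,5)@(15, 11): e=[56,0,-8] → .  [on edge]
    (6,6)@(13, 13): e=[40,0,8] → X  [on edge]
    (7,6)@(15, 13): e=[32,12,4] → X
    (8,6)@(17, 13): e=[24,24,0] → .  [on edge]
    (5,7)@(11, 15): e=[24,0,24] → X  [on edge]
    (8,7)@(17, 15): e=[0,36,12] → .  [on edge]
    (4,8)@(9, 17): e=[8,0,40] → X  [on edge]
    (5,8)@(11, 17): e=[0,12,36] → .  [on edge]
  covered (6 px):
    . . . . . . . . . . .
    . . . . . . . . . . .
    . . . . . . . . . . .
    . . . . . . . . . . .
    . . . . . . . . . . .
    . . . . . . . . . . .
    . . . . . . X X . . .
    . . . . . X X X . . .
    . . . . X . . . . . .
T1:
  2·area = 48  (B↔C swapped to make it positive)
  edge (14, 12)→(8, 18): d=(-6,6) right/bottom  bias=-1
  edge (8, 18)→(2, 16): d=(-6,-2) top-left  bias=+0
  edge (2, 16)→(14, 12): d=(12,-4) top-left  bias=+0
    (10,2)@(21, 5): e=[0,104,-56] → .  [on edge]
    (9,3)@(19, 7): e=[0,88,-40] → .  [on edge]
    (8,4)@(17, 9): e=[0,72,-24] → .  [on edge]
    (7,5)@(15, 11): e=[0,56,-8] → .  [on edge]
    (8,5)@(17, 11): e=[-12,60,0] → .  [on edge]
    (5,6)@(11, 13): e=[12,36,0] → X  [on edge]
    (6,6)@(13, 13): e=[0,40,8] → .  [on edge]
    (2,7)@(5, 15): e=[36,12,0] → X  [on edge]
    (3,7)@(7, 15): e=[24,16,8] → X
    (4,7)@(9, 15): e=[12,20,16] → X
    (5,7)@(11, 15): e=[0,24,24] → .  [on edge]
    (2,8)@(5, 17): e=[24,0,24] → X  [on edge]
    (4,8)@(9, 17): e=[0,8,40] → .  [on edge]
  covered (6 px):
    . . . . . . . . . . .
    . . . . . . . . . . .
    . . . . . . . . . . .
    . . . . . . . . . . .
    . . . . . . . . . . .
    . . . . . . . . . . .
    . . . . . X . . . . .
    . . X X X . . . . . .
    . . X X . . . . . . .
T2:
  2·area = 69  (B↔C swapped to make it positive)
  edge (6, 14)→(1, 12): d=(-5,-2) top-left  bias=+0
  edge (1, 12)→(13, 3): d=(12,-9) top-left  bias=+0
  edge (13, 3)→(6, 14): d=(-7,11) right/bottom  bias=-1
    (6,1)@(13, 3): e=[69,0,0] → .  [on edge]
    (5,2)@(11, 5): e=[55,6,8] → X
    (6,2)@(13, 5): e=[59,24,-14] → .
    (4,3)@(9, 7): e=[41,12,16] → X
    (5,3)@(11, 7): e=[45,30,-6] → .
    (2,4)@(5, 9): e=[23,0,46] → X  [on edge]
    (3,4)@(7, 9): e=[27,18,24] → X
    (5,4)@(11, 9): e=[35,54,-20] → .
    (1,5)@(3, 11): e=[9,6,54] → X
    (4,5)@(9, 11): e=[21,60,-12] → .
    (1,6)@(3, 13): e=[-1,30,40] → .
    (2,6)@(5, 13): e=[3,48,18] → X
  covered (9 px):
    . . . . . . . . . . .
    . . . . . . . . . . .
    . . . . . X . . . . .
    . . . . X . . . . . .
    . . X X X . . . . . .
    . X X X . . . . . . .
    . . X . . . . . . . .
    . . . . . . . . . . .
    . . . . . . . . . . .
T3:
  2·area = 24
  edge (22, 4)→(20, 8): d=(-2,4) right/bottom  bias=-1
  edge (20, 8)→(14, 8): d=(-6,0) right/bottom  bias=-1
  edge (14, 8)→(22, 4): d=(8,-4) top-left  bias=+0
    (10,2)@(21, 5): e=[2,18,4] → X
    (8,3)@(17, 7): e=[14,6,4] → X
    (9,3)@(19, 7): e=[6,6,12] → X
    (10,3)@(21, 7): e=[-2,6,20] → .
    (8,4)@(17, 9): e=[10,-6,20] → .
    (9,4)@(19, 9): e=[2,-6,28] → .
  covered (3 px):
    . . . . . . . . . . .
    . . . . . . . . . . .
    . . . . . . . . . . X
    . . . . . . . . X X .
    . . . . . . . . . . .
    . . . . . . . . . . .
    . . . . . . . . . . .
    . . . . . . . . . . .
    . . . . . . . . . . .

Z-buffer (winner per pixel, '.' = empty):
  . . . . . . . . . . .
  . . . . . . . . . . .
  . . . . . 2 . . . . 3
  . . . . 2 . . . 3 3 .
  . . 2 2 2 . . . . . .
  . 2 2 2 . . . . . . .
  . . 2 . . 1 0 0 . . .
  . . 1 1 1 0 0 0 . . .
  . . 1 1 0 . . . . . .

Answer: 2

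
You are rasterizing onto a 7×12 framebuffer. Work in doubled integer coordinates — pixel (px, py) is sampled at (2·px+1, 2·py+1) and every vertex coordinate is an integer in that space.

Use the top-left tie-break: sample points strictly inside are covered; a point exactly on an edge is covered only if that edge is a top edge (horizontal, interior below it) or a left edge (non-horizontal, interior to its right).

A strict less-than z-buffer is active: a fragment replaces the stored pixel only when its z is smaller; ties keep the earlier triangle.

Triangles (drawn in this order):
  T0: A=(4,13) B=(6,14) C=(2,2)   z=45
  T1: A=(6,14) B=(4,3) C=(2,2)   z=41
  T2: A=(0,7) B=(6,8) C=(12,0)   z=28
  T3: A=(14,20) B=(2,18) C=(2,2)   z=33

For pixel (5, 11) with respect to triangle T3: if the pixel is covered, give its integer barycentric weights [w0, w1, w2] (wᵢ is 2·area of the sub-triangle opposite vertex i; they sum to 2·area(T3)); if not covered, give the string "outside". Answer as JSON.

T0:
  2·area = 20  (B↔C swapped to make it positive)
  edge (4, 13)→(2, 2): d=(-2,-11) top-left  bias=+0
  edge (2, 2)→(6, 14): d=(4,12) right/bottom  bias=-1
  edge (6, 14)→(4, 13): d=(-2,-1) top-left  bias=+0
    (1,2)@(3, 5): e=[5,0,15] → ·  [on edge]
    (1,3)@(3, 7): e=[1,8,11] → █
    (2,3)@(5, 7): e=[23,-16,13] → ·
    (1,4)@(3, 9): e=[-3,16,7] → ·
    (2,5)@(5, 11): e=[15,0,5] → ·  [on edge]
    (2,6)@(5, 13): e=[11,8,1] → █
    (3,6)@(7, 13): e=[33,-16,3] → ·
    (2,7)@(5, 15): e=[7,16,-3] → ·
    (3,8)@(7, 17): e=[25,0,-5] → ·  [on edge]
    (4,11)@(9, 23): e=[35,0,-15] → ·  [on edge]
  covered (2 px):
    · · · · · · ·
    · · · · · · ·
    · · · · · · ·
    · █ · · · · ·
    · · · · · · ·
    · · · · · · ·
    · · █ · · · ·
    · · · · · · ·
    · · · · · · ·
    · · · · · · ·
    · · · · · · ·
    · · · · · · ·
T1:
  2·area = 20  (B↔C swapped to make it positive)
  edge (6, 14)→(2, 2): d=(-4,-12) top-left  bias=+0
  edge (2, 2)→(4, 3): d=(2,1) right/bottom  bias=-1
  edge (4, 3)→(6, 14): d=(2,11) right/bottom  bias=-1
    (1,1)@(3, 3): e=[8,1,11] → █
    (2,1)@(5, 3): e=[32,-1,-11] → ·
    (1,2)@(3, 5): e=[0,5,15] → █  [on edge]
    (2,2)@(5, 5): e=[24,3,-7] → ·
    (1,3)@(3, 7): e=[-8,9,19] → ·
    (2,4)@(5, 9): e=[8,11,1] → █
    (3,4)@(7, 9): e=[32,9,-21] → ·
    (2,5)@(5, 11): e=[0,15,5] → █  [on edge]
    (3,5)@(7, 11): e=[24,13,-17] → ·
    (2,6)@(5, 13): e=[-8,19,9] → ·
    (3,8)@(7, 17): e=[0,25,-5] → ·  [on edge]
    (4,11)@(9, 23): e=[0,35,-15] → ·  [on edge]
  covered (4 px):
    · · · · · · ·
    · █ · · · · ·
    · █ · · · · ·
    · · · · · · ·
    · · █ · · · ·
    · · █ · · · ·
    · · · · · · ·
    · · · · · · ·
    · · · · · · ·
    · · · · · · ·
    · · · · · · ·
    · · · · · · ·
T2:
  2·area = 54  (B↔C swapped to make it positive)
  edge (0, 7)→(12, 0): d=(12,-7) top-left  bias=+0
  edge (12, 0)→(6, 8): d=(-6,8) right/bottom  bias=-1
  edge (6, 8)→(0, 7): d=(-6,-1) top-left  bias=+0
    (5,0)@(11, 1): e=[5,2,47] → █
    (6,0)@(13, 1): e=[19,-14,49] → ·
    (3,1)@(7, 3): e=[1,22,31] → █
    (4,1)@(9, 3): e=[15,6,33] → █
    (5,1)@(11, 3): e=[29,-10,35] → ·
    (2,2)@(5, 5): e=[11,26,17] → █
    (4,2)@(9, 5): e=[39,-6,21] → ·
    (0,3)@(1, 7): e=[7,46,1] → █
    (1,3)@(3, 7): e=[21,30,3] → █
    (3,3)@(7, 7): e=[49,-2,7] → ·
    (0,4)@(1, 9): e=[31,34,-11] → ·
    (1,4)@(3, 9): e=[45,18,-9] → ·
  covered (8 px):
    · · · · · █ ·
    · · · █ █ · ·
    · · █ █ · · ·
    █ █ █ · · · ·
    · · · · · · ·
    · · · · · · ·
    · · · · · · ·
    · · · · · · ·
    · · · · · · ·
    · · · · · · ·
    · · · · · · ·
    · · · · · · ·
T3:
  2·area = 192
  edge (14, 20)→(2, 18): d=(-12,-2) top-left  bias=+0
  edge (2, 18)→(2, 2): d=(0,-16) top-left  bias=+0
  edge (2, 2)→(14, 20): d=(12,18) right/bottom  bias=-1
    (1,2)@(3, 5): e=[158,16,18] → █
    (2,2)@(5, 5): e=[162,48,-18] → ·
    (1,3)@(3, 7): e=[134,16,42] → █
    (2,3)@(5, 7): e=[138,48,6] → █
    (3,3)@(7, 7): e=[142,80,-30] → ·
    (1,4)@(3, 9): e=[110,16,66] → █
    (3,4)@(7, 9): e=[118,80,-6] → ·
    (1,5)@(3, 11): e=[86,16,90] → █
    (3,5)@(7, 11): e=[94,80,18] → █
    (4,5)@(9, 11): e=[98,112,-18] → ·
    (1,6)@(3, 13): e=[62,16,114] → █
    (4,6)@(9, 13): e=[74,112,6] → █
  covered (24 px):
    · · · · · · ·
    · · · · · · ·
    · █ · · · · ·
    · █ █ · · · ·
    · █ █ · · · ·
    · █ █ █ · · ·
    · █ █ █ █ · ·
    · █ █ █ █ · ·
    · █ █ █ █ █ ·
    · · · · █ █ █
    · · · · · · ·
    · · · · · · ·

Final: "outside"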